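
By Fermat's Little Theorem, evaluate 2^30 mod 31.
By Fermat's Little Theorem, 2^{30} ≡ 1 (mod 31) since 31 is prime and gcd(2, 31) = 1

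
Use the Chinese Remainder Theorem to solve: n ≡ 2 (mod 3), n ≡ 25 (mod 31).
M = 3 × 31 = 93. M₁ = 31, y₁ ≡ 1 (mod 3). M₂ = 3, y₂ ≡ 21 (mod 31). n = 2×31×1 + 25×3×21 ≡ 56 (mod 93)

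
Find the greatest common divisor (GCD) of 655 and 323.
1

Using the Euclidean algorithm:
655 = 2 × 323 + 9
323 = 35 × 9 + 8
9 = 1 × 8 + 1
8 = 8 × 1 + 0

GCD(655, 323) = 1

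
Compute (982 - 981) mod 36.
1

(982 - 981) = 1
1 mod 36 = 1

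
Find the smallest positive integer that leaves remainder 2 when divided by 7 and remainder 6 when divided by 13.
M = 7 × 13 = 91. M₁ = 13, y₁ ≡ 6 (mod 7). M₂ = 7, y₂ ≡ 2 (mod 13). n = 2×13×6 + 6×7×2 ≡ 58 (mod 91). The smallest positive such number is 58.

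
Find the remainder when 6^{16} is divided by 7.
By Fermat: 6^{6} ≡ 1 (mod 7). 16 = 2×6 + 4. So 6^{16} ≡ 6^{4} ≡ 1 (mod 7)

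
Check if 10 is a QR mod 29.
By Euler's criterion: 10^{14} ≡ 28 (mod 29). Since this equals -1 (≡ 28), 10 is not a QR.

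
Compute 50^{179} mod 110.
90

Using successive squaring:
Binary expansion of 179: 10110011
Powers of 50 mod 110 (each is the square of the previous):
  50^1 ≡ 50 (mod 110)
  50^2 ≡ 50² = 2500 ≡ 80 (mod 110)
  50^4 ≡ 80² = 6400 ≡ 20 (mod 110)
  50^8 ≡ 20² = 400 ≡ 70 (mod 110)
  50^16 ≡ 70² = 4900 ≡ 60 (mod 110)
  50^32 ≡ 60² = 3600 ≡ 80 (mod 110)
  50^64 ≡ 80² = 6400 ≡ 20 (mod 110)
  50^128 ≡ 20² = 400 ≡ 70 (mod 110)
179 = 128 + 32 + 16 + 2 + 1, so 50^179 = 50^128 × 50^32 × 50^16 × 50^2 × 50^1 ≡ 70 × 80 × 60 × 80 × 50 (mod 110)
Multiplying step by step:
  70 × 80 = 5600 ≡ 100 (mod 110)
  100 × 60 = 6000 ≡ 60 (mod 110)
  60 × 80 = 4800 ≡ 70 (mod 110)
  70 × 50 = 3500 ≡ 90 (mod 110)
Result: 50^179 ≡ 90 (mod 110)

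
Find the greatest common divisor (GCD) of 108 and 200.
4

Using the Euclidean algorithm:
108 = 0 × 200 + 108
200 = 1 × 108 + 92
108 = 1 × 92 + 16
92 = 5 × 16 + 12
16 = 1 × 12 + 4
12 = 3 × 4 + 0

GCD(108, 200) = 4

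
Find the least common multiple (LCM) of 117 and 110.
12870

First find GCD(117, 110) using the Euclidean algorithm:
117 = 1 × 110 + 7
110 = 15 × 7 + 5
7 = 1 × 5 + 2
5 = 2 × 2 + 1
2 = 2 × 1 + 0
GCD(117, 110) = 1

LCM formula: LCM(a, b) = (a × b) / GCD(a, b)
LCM(117, 110) = (117 × 110) / 1
LCM(117, 110) = 12870 / 1
LCM(117, 110) = 12870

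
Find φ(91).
72

Prime factorization: 91 = 7 × 13
Using the formula φ(n) = n × Π(1 - 1/p) for each prime factor p:
φ(91) = 91 × (1 - 1/7) × (1 - 1/13)
φ(91) = 72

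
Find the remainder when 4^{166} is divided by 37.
By Fermat: 4^{36} ≡ 1 (mod 37). 166 = 4×36 + 22. So 4^{166} ≡ 4^{22} ≡ 34 (mod 37)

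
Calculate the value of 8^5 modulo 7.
8 ≡ 1 (mod 7). 5 = 4 + 1 (binary 101). Repeated squaring mod 7: 1^1 ≡ 1; 1^2 ≡ 1² = 1 ≡ 1; 1^4 ≡ 1² = 1 ≡ 1. Multiply: 8^5 ≡ 1^4 × 1^1 ≡ 1 × 1 (mod 7): 1 × 1 = 1 ≡ 1. So 8^5 ≡ 1 (mod 7).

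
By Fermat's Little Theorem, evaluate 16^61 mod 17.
By Fermat: 16^{16} ≡ 1 (mod 17). 61 = 3×16 + 13. So 16^{61} ≡ 16^{13} ≡ 16 (mod 17)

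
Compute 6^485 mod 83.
Using Fermat: 6^{82} ≡ 1 (mod 83). 485 ≡ 75 (mod 82). So 6^{485} ≡ 6^{75} ≡ 18 (mod 83)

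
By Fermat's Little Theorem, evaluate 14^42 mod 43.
By Fermat's Little Theorem, 14^{42} ≡ 1 (mod 43) since 43 is prime and gcd(14, 43) = 1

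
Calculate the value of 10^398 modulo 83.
Using Fermat: 10^{82} ≡ 1 (mod 83). 398 ≡ 70 (mod 82). So 10^{398} ≡ 10^{70} ≡ 12 (mod 83)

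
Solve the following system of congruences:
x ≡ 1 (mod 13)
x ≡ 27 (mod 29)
27

Using the Chinese Remainder Theorem:
M = product of moduli = 377
For equation 1: M_1 = 29, 29 ≡ 3 (mod 13), inverse of 29 mod 13 is 9 (check: 3 × 9 = 27 ≡ 1 (mod 13))
For equation 2: M_2 = 13, 13 ≡ 13 (mod 29), inverse of 13 mod 29 is 9 (check: 13 × 9 = 117 ≡ 1 (mod 29))
Combine: x ≡ Σ r_i×M_i×(M_i⁻¹ mod m_i) = 1×29×9 + 27×13×9 = 261 + 3159 = 3420
3420 mod 377 = 27
x ≡ 27 (mod 377)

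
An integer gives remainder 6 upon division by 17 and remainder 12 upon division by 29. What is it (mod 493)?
M = 17 × 29 = 493. M₁ = 29, y₁ ≡ 10 (mod 17). M₂ = 17, y₂ ≡ 12 (mod 29). m = 6×29×10 + 12×17×12 ≡ 244 (mod 493). The smallest positive such number is 244.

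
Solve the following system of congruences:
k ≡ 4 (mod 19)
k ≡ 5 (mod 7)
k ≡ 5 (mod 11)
1391

Using the Chinese Remainder Theorem:
M = product of moduli = 1463
For equation 1: M_1 = 77, 77 ≡ 1 (mod 19), inverse of 77 mod 19 is 1 (check: 1 × 1 = 1 ≡ 1 (mod 19))
For equation 2: M_2 = 209, 209 ≡ 6 (mod 7), inverse of 209 mod 7 is 6 (check: 6 × 6 = 36 ≡ 1 (mod 7))
For equation 3: M_3 = 133, 133 ≡ 1 (mod 11), inverse of 133 mod 11 is 1 (check: 1 × 1 = 1 ≡ 1 (mod 11))
Combine: k ≡ Σ r_i×M_i×(M_i⁻¹ mod m_i) = 4×77×1 + 5×209×6 + 5×133×1 = 308 + 6270 + 665 = 7243
7243 mod 1463 = 1391
k ≡ 1391 (mod 1463)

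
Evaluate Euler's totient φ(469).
396

Prime factorization: 469 = 7 × 67
Using the formula φ(n) = n × Π(1 - 1/p) for each prime factor p:
φ(469) = 469 × (1 - 1/7) × (1 - 1/67)
φ(469) = 396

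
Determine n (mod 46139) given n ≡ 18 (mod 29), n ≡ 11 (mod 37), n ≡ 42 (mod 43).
38269

Using the Chinese Remainder Theorem:
M = product of moduli = 46139
For equation 1: M_1 = 1591, 1591 ≡ 25 (mod 29), inverse of 1591 mod 29 is 7 (check: 25 × 7 = 175 ≡ 1 (mod 29))
For equation 2: M_2 = 1247, 1247 ≡ 26 (mod 37), inverse of 1247 mod 37 is 10 (check: 26 × 10 = 260 ≡ 1 (mod 37))
For equation 3: M_3 = 1073, 1073 ≡ 41 (mod 43), inverse of 1073 mod 43 is 21 (check: 41 × 21 = 861 ≡ 1 (mod 43))
Combine: n ≡ Σ r_i×M_i×(M_i⁻¹ mod m_i) = 18×1591×7 + 11×1247×10 + 42×1073×21 = 200466 + 137170 + 946386 = 1284022
1284022 mod 46139 = 38269
n ≡ 38269 (mod 46139)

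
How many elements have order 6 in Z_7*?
Number of primitive roots mod 7 = φ(6) = 2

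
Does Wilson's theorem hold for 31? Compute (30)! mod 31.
(30)! mod 31 = 30. Since this equals -1 (mod 31), Wilson confirms 31 is prime.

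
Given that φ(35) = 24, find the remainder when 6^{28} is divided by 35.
By Euler: 6^{24} ≡ 1 (mod 35) since gcd(6, 35) = 1. 28 = 1×24 + 4. So 6^{28} ≡ 6^{4} ≡ 1 (mod 35)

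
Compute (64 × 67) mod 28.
4

(64 × 67) = 4288
4288 mod 28 = 4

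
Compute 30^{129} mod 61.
33

Using successive squaring:
Binary expansion of 129: 10000001
Powers of 30 mod 61 (each is the square of the previous):
  30^1 ≡ 30 (mod 61)
  30^2 ≡ 30² = 900 ≡ 46 (mod 61)
  30^4 ≡ 46² = 2116 ≡ 42 (mod 61)
  30^8 ≡ 42² = 1764 ≡ 56 (mod 61)
  30^16 ≡ 56² = 3136 ≡ 25 (mod 61)
  30^32 ≡ 25² = 625 ≡ 15 (mod 61)
  30^64 ≡ 15² = 225 ≡ 42 (mod 61)
  30^128 ≡ 42² = 1764 ≡ 56 (mod 61)
129 = 128 + 1, so 30^129 = 30^128 × 30^1 ≡ 56 × 30 (mod 61)
Multiplying step by step:
  56 × 30 = 1680 ≡ 33 (mod 61)
Result: 30^129 ≡ 33 (mod 61)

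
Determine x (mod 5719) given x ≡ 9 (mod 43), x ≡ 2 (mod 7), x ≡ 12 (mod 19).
5427

Using the Chinese Remainder Theorem:
M = product of moduli = 5719
For equation 1: M_1 = 133, 133 ≡ 4 (mod 43), inverse of 133 mod 43 is 11 (check: 4 × 11 = 44 ≡ 1 (mod 43))
For equation 2: M_2 = 817, 817 ≡ 5 (mod 7), inverse of 817 mod 7 is 3 (check: 5 × 3 = 15 ≡ 1 (mod 7))
For equation 3: M_3 = 301, 301 ≡ 16 (mod 19), inverse of 301 mod 19 is 6 (check: 16 × 6 = 96 ≡ 1 (mod 19))
Combine: x ≡ Σ r_i×M_i×(M_i⁻¹ mod m_i) = 9×133×11 + 2×817×3 + 12×301×6 = 13167 + 4902 + 21672 = 39741
39741 mod 5719 = 5427
x ≡ 5427 (mod 5719)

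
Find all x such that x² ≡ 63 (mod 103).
The square roots of 63 mod 103 are 28 and 75. Verify: 28² = 784 ≡ 63 (mod 103)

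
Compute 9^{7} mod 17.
2

Using successive squaring:
Binary expansion of 7: 111
Powers of 9 mod 17 (each is the square of the previous):
  9^1 ≡ 9 (mod 17)
  9^2 ≡ 9² = 81 ≡ 13 (mod 17)
  9^4 ≡ 13² = 169 ≡ 16 (mod 17)
7 = 4 + 2 + 1, so 9^7 = 9^4 × 9^2 × 9^1 ≡ 16 × 13 × 9 (mod 17)
Multiplying step by step:
  16 × 13 = 208 ≡ 4 (mod 17)
  4 × 9 = 36 ≡ 2 (mod 17)
Result: 9^7 ≡ 2 (mod 17)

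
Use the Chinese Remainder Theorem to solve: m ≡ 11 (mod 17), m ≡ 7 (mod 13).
M = 17 × 13 = 221. M₁ = 13, y₁ ≡ 4 (mod 17). M₂ = 17, y₂ ≡ 10 (mod 13). m = 11×13×4 + 7×17×10 ≡ 215 (mod 221)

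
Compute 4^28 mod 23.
Using Fermat: 4^{22} ≡ 1 (mod 23). 28 ≡ 6 (mod 22). So 4^{28} ≡ 4^{6} ≡ 2 (mod 23)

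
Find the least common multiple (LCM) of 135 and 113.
15255

First find GCD(135, 113) using the Euclidean algorithm:
135 = 1 × 113 + 22
113 = 5 × 22 + 3
22 = 7 × 3 + 1
3 = 3 × 1 + 0
GCD(135, 113) = 1

LCM formula: LCM(a, b) = (a × b) / GCD(a, b)
LCM(135, 113) = (135 × 113) / 1
LCM(135, 113) = 15255 / 1
LCM(135, 113) = 15255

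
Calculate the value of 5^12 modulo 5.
Using repeated squaring. 5 ≡ 0 (mod 5). 12 = 8 + 4 (binary 1100). Repeated squaring mod 5: 0^1 ≡ 0; 0^2 ≡ 0² = 0 ≡ 0; 0^4 ≡ 0² = 0 ≡ 0; 0^8 ≡ 0² = 0 ≡ 0. Multiply: 5^12 ≡ 0^8 × 0^4 ≡ 0 × 0 (mod 5): 0 × 0 = 0 ≡ 0. So 5^12 ≡ 0 (mod 5).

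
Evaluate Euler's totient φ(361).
342

Prime factorization: 361 = 19^2
Using the formula φ(n) = n × Π(1 - 1/p) for each prime factor p:
φ(361) = 361 × (1 - 1/19)
φ(361) = 342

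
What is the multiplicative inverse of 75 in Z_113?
75^(-1) ≡ 110 (mod 113). Verification: 75 × 110 = 8250 ≡ 1 (mod 113)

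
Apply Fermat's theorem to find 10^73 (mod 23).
By Fermat: 10^{22} ≡ 1 (mod 23). 73 = 3×22 + 7. So 10^{73} ≡ 10^{7} ≡ 14 (mod 23)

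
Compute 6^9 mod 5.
6 ≡ 1 (mod 5). 9 = 8 + 1 (binary 1001). Repeated squaring mod 5: 1^1 ≡ 1; 1^2 ≡ 1² = 1 ≡ 1; 1^4 ≡ 1² = 1 ≡ 1; 1^8 ≡ 1² = 1 ≡ 1. Multiply: 6^9 ≡ 1^8 × 1^1 ≡ 1 × 1 (mod 5): 1 × 1 = 1 ≡ 1. So 6^9 ≡ 1 (mod 5).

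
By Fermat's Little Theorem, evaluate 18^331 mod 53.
By Fermat: 18^{52} ≡ 1 (mod 53). 331 ≡ 19 (mod 52). So 18^{331} ≡ 18^{19} ≡ 39 (mod 53)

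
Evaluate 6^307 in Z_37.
Using Fermat: 6^{36} ≡ 1 (mod 37). 307 ≡ 19 (mod 36). So 6^{307} ≡ 6^{19} ≡ 31 (mod 37)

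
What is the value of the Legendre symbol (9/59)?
(9/59) = 9^{29} mod 59 = 1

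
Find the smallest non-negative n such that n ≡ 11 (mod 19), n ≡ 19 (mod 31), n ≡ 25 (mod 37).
6870

Using the Chinese Remainder Theorem:
M = product of moduli = 21793
For equation 1: M_1 = 1147, 1147 ≡ 7 (mod 19), inverse of 1147 mod 19 is 11 (check: 7 × 11 = 77 ≡ 1 (mod 19))
For equation 2: M_2 = 703, 703 ≡ 21 (mod 31), inverse of 703 mod 31 is 3 (check: 21 × 3 = 63 ≡ 1 (mod 31))
For equation 3: M_3 = 589, 589 ≡ 34 (mod 37), inverse of 589 mod 37 is 12 (check: 34 × 12 = 408 ≡ 1 (mod 37))
Combine: n ≡ Σ r_i×M_i×(M_i⁻¹ mod m_i) = 11×1147×11 + 19×703×3 + 25×589×12 = 138787 + 40071 + 176700 = 355558
355558 mod 21793 = 6870
n ≡ 6870 (mod 21793)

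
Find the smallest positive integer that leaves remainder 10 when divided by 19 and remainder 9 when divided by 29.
M = 19 × 29 = 551. M₁ = 29, y₁ ≡ 2 (mod 19). M₂ = 19, y₂ ≡ 26 (mod 29). m = 10×29×2 + 9×19×26 ≡ 67 (mod 551). The smallest positive such number is 67.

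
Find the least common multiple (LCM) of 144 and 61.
8784

First find GCD(144, 61) using the Euclidean algorithm:
144 = 2 × 61 + 22
61 = 2 × 22 + 17
22 = 1 × 17 + 5
17 = 3 × 5 + 2
5 = 2 × 2 + 1
2 = 2 × 1 + 0
GCD(144, 61) = 1

LCM formula: LCM(a, b) = (a × b) / GCD(a, b)
LCM(144, 61) = (144 × 61) / 1
LCM(144, 61) = 8784 / 1
LCM(144, 61) = 8784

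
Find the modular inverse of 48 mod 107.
48^(-1) ≡ 29 (mod 107). Verification: 48 × 29 = 1392 ≡ 1 (mod 107)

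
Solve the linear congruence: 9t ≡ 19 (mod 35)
6

Since gcd(9, 35) = 1 divides 19, a solution exists.
Multiply both sides by the inverse of 9 mod 35:
  9^(-1) mod 35 = 4
  x ≡ 4 × 19 ≡ 76 ≡ 6 (mod 35)
Verification: 9 × 6 = 54 = 1 × 35 + 19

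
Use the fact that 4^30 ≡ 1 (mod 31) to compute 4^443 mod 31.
By Fermat: 4^{30} ≡ 1 (mod 31). 443 ≡ 23 (mod 30). So 4^{443} ≡ 4^{23} ≡ 2 (mod 31)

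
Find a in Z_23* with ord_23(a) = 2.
22 has order 2 mod 23 since 22^{2} ≡ 1 (mod 23) and no smaller power works.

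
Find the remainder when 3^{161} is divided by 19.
By Fermat: 3^{18} ≡ 1 (mod 19). 161 = 8×18 + 17. So 3^{161} ≡ 3^{17} ≡ 13 (mod 19)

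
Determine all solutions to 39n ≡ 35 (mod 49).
21

Since gcd(39, 49) = 1 divides 35, a solution exists.
Multiply both sides by the inverse of 39 mod 49:
  39^(-1) mod 49 = 44
  x ≡ 44 × 35 ≡ 1540 ≡ 21 (mod 49)
Verification: 39 × 21 = 819 = 16 × 49 + 35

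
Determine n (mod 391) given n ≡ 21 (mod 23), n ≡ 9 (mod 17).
366

Using the Chinese Remainder Theorem:
M = product of moduli = 391
For equation 1: M_1 = 17, 17 ≡ 17 (mod 23), inverse of 17 mod 23 is 19 (check: 17 × 19 = 323 ≡ 1 (mod 23))
For equation 2: M_2 = 23, 23 ≡ 6 (mod 17), inverse of 23 mod 17 is 3 (check: 6 × 3 = 18 ≡ 1 (mod 17))
Combine: n ≡ Σ r_i×M_i×(M_i⁻¹ mod m_i) = 21×17×19 + 9×23×3 = 6783 + 621 = 7404
7404 mod 391 = 366
n ≡ 366 (mod 391)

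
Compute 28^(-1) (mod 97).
52

Using Extended Euclidean Algorithm:
gcd(28, 97) = 1
Bezout coefficients: 28 × -45 + 97 × 13 = 1
So 28 × -45 ≡ 1 (mod 97)
The inverse is -45 mod 97 = 52
Verification: 28 × 52 = 1456 = 15 × 97 + 1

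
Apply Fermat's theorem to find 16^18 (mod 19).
By Fermat's Little Theorem, 16^{18} ≡ 1 (mod 19) since 19 is prime and gcd(16, 19) = 1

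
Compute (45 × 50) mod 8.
2

(45 × 50) = 2250
2250 mod 8 = 2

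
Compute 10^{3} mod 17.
14

Using successive squaring:
Binary expansion of 3: 11
Powers of 10 mod 17 (each is the square of the previous):
  10^1 ≡ 10 (mod 17)
  10^2 ≡ 10² = 100 ≡ 15 (mod 17)
3 = 2 + 1, so 10^3 = 10^2 × 10^1 ≡ 15 × 10 (mod 17)
Multiplying step by step:
  15 × 10 = 150 ≡ 14 (mod 17)
Result: 10^3 ≡ 14 (mod 17)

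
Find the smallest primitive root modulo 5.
2

A primitive root g modulo p has order p-1 = 4
Prime divisors of 4: [2]
g is a primitive root iff g^(4/q) ≢ 1 (mod 5) for each prime divisor q
Testing small values:
  g = 2: 2^2 ≡ 4 (mod 5) → none is 1, primitive root!
The smallest primitive root is 2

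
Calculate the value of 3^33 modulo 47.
Using repeated squaring. 33 = 32 + 1 (binary 100001). Repeated squaring mod 47: 3^1 ≡ 3; 3^2 ≡ 3² = 9 ≡ 9; 3^4 ≡ 9² = 81 ≡ 34; 3^8 ≡ 34² = 1156 ≡ 28; 3^16 ≡ 28² = 784 ≡ 32; 3^32 ≡ 32² = 1024 ≡ 37. Multiply: 3^33 = 3^32 × 3^1 ≡ 37 × 3 (mod 47): 37 × 3 = 111 ≡ 17. So 3^33 ≡ 17 (mod 47).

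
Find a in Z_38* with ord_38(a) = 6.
27 has order 6 mod 38 since 27^{6} ≡ 1 (mod 38) and no smaller power works.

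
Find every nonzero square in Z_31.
QRs mod 31: {1, 2, 4, 5, 7, 8, 9, 10, 14, 16, 18, 19, 20, 25, 28}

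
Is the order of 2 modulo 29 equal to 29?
No, the actual order is 28, not 29.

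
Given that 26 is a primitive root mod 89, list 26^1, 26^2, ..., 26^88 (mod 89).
g^1, g^2, ..., g^{88} mod 89: {26, 53, 43, 50, 54, 69, 14, 8, 30, 68, 77, 44, 76, 18, 23, 64, 62, 10, 82, 85, 74, 55, 6, 67, 51, 80, 33, 57, 58, 84, 48, 2, 52, 17, 86, 11, 19, 49, 28, 16, 60, 47, 65, 88, 63, 36, 46, 39, 35, 20, 75, 81, 59, 21, 12, 45, 13, 71, 66, 25, 27, 79, 7, 4, 15, 34, 83, 22, 38, 9, 56, 32, 31, 5, 41, 87, 37, 72, 3, 78, 70, 40, 61, 73, 29, 42, 24, 1}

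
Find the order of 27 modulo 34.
Powers of 27 mod 34: 27^1≡27, 27^2≡15, 27^3≡31, 27^4≡21, 27^5≡23, 27^6≡9, 27^7≡5, 27^8≡33, 27^9≡7, 27^10≡19, 27^11≡3, 27^12≡13, 27^13≡11, 27^14≡25, 27^15≡29, 27^16≡1. Order = 16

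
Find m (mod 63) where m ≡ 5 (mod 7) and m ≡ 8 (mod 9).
M = 7 × 9 = 63. M₁ = 9, y₁ ≡ 4 (mod 7). M₂ = 7, y₂ ≡ 4 (mod 9). m = 5×9×4 + 8×7×4 ≡ 26 (mod 63)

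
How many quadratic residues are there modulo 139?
For prime 139, there are (p-1)/2 = (139-1)/2 = 69 quadratic residues (excluding 0).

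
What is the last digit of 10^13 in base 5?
Using repeated squaring. 10 ≡ 0 (mod 5). 13 = 8 + 4 + 1 (binary 1101). Repeated squaring mod 5: 0^1 ≡ 0; 0^2 ≡ 0² = 0 ≡ 0; 0^4 ≡ 0² = 0 ≡ 0; 0^8 ≡ 0² = 0 ≡ 0. Multiply: 10^13 ≡ 0^8 × 0^4 × 0^1 ≡ 0 × 0 × 0 (mod 5): 0 × 0 = 0 ≡ 0; 0 × 0 = 0 ≡ 0. So 10^13 ≡ 0 (mod 5).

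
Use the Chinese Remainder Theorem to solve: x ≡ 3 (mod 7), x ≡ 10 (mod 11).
10

Using the Chinese Remainder Theorem:
M = product of moduli = 77
For equation 1: M_1 = 11, 11 ≡ 4 (mod 7), inverse of 11 mod 7 is 2 (check: 4 × 2 = 8 ≡ 1 (mod 7))
For equation 2: M_2 = 7, 7 ≡ 7 (mod 11), inverse of 7 mod 11 is 8 (check: 7 × 8 = 56 ≡ 1 (mod 11))
Combine: x ≡ Σ r_i×M_i×(M_i⁻¹ mod m_i) = 3×11×2 + 10×7×8 = 66 + 560 = 626
626 mod 77 = 10
x ≡ 10 (mod 77)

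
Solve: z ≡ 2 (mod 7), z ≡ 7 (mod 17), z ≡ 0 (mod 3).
M = 7 × 17 × 3 = 357. M₁ = 51, y₁ ≡ 4 (mod 7). M₂ = 21, y₂ ≡ 13 (mod 17). M₃ = 119, y₃ ≡ 2 (mod 3). z = 2×51×4 + 7×21×13 + 0×119×2 ≡ 177 (mod 357)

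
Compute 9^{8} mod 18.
9

Using successive squaring:
Binary expansion of 8: 1000
Powers of 9 mod 18 (each is the square of the previous):
  9^1 ≡ 9 (mod 18)
  9^2 ≡ 9² = 81 ≡ 9 (mod 18)
  9^4 ≡ 9² = 81 ≡ 9 (mod 18)
  9^8 ≡ 9² = 81 ≡ 9 (mod 18)
8 is a power of 2, so 9^8 is the last square: ≡ 9 (mod 18)
Result: 9^8 ≡ 9 (mod 18)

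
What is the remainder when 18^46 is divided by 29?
Using Fermat: 18^{28} ≡ 1 (mod 29). 46 ≡ 18 (mod 28). So 18^{46} ≡ 18^{18} ≡ 4 (mod 29)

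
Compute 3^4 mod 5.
4 = 4 (binary 100). Repeated squaring mod 5: 3^1 ≡ 3; 3^2 ≡ 3² = 9 ≡ 4; 3^4 ≡ 4² = 16 ≡ 1. So 3^4 ≡ 1 (mod 5).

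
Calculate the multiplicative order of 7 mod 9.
Powers of 7 mod 9: 7^1≡7, 7^2≡4, 7^3≡1. Order = 3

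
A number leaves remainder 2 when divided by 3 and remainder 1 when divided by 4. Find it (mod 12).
M = 3 × 4 = 12. M₁ = 4, y₁ ≡ 1 (mod 3). M₂ = 3, y₂ ≡ 3 (mod 4). z = 2×4×1 + 1×3×3 ≡ 5 (mod 12)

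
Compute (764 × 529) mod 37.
5

(764 × 529) = 404156
404156 mod 37 = 5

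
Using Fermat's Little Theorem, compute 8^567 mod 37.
By Fermat: 8^{36} ≡ 1 (mod 37). 567 ≡ 27 (mod 36). So 8^{567} ≡ 8^{27} ≡ 31 (mod 37)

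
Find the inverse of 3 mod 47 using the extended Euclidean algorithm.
Extended GCD: 3(16) + 47(-1) = 1. So 3^(-1) ≡ 16 ≡ 16 (mod 47). Verify: 3 × 16 = 48 ≡ 1 (mod 47)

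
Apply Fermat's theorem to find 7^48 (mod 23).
By Fermat: 7^{22} ≡ 1 (mod 23). 48 = 2×22 + 4. So 7^{48} ≡ 7^{4} ≡ 9 (mod 23)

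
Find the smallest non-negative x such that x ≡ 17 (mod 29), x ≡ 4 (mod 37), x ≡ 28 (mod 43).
39631

Using the Chinese Remainder Theorem:
M = product of moduli = 46139
For equation 1: M_1 = 1591, 1591 ≡ 25 (mod 29), inverse of 1591 mod 29 is 7 (check: 25 × 7 = 175 ≡ 1 (mod 29))
For equation 2: M_2 = 1247, 1247 ≡ 26 (mod 37), inverse of 1247 mod 37 is 10 (check: 26 × 10 = 260 ≡ 1 (mod 37))
For equation 3: M_3 = 1073, 1073 ≡ 41 (mod 43), inverse of 1073 mod 43 is 21 (check: 41 × 21 = 861 ≡ 1 (mod 43))
Combine: x ≡ Σ r_i×M_i×(M_i⁻¹ mod m_i) = 17×1591×7 + 4×1247×10 + 28×1073×21 = 189329 + 49880 + 630924 = 870133
870133 mod 46139 = 39631
x ≡ 39631 (mod 46139)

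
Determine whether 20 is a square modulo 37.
By Euler's criterion: 20^{18} ≡ 36 (mod 37). Since this equals -1 (≡ 36), 20 is not a QR.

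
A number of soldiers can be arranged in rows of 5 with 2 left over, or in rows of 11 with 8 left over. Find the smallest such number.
M = 5 × 11 = 55. M₁ = 11, y₁ ≡ 1 (mod 5). M₂ = 5, y₂ ≡ 9 (mod 11). m = 2×11×1 + 8×5×9 ≡ 52 (mod 55). The smallest positive such number is 52.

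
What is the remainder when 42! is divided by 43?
By Wilson's theorem, (42)! ≡ -1 ≡ 42 (mod 43)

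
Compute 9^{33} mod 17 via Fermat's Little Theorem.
9

By Fermat's Little Theorem, a^(p-1) ≡ 1 (mod p) for prime p and gcd(a, p) = 1
Here p = 17, so 9^16 ≡ 1 (mod 17)
We can reduce the exponent: 33 mod 16 = 1
So 9^33 ≡ 9^1 (mod 17)
Computing: 9^1 mod 17 = 9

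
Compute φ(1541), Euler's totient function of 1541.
1452

Prime factorization: 1541 = 23 × 67
Using the formula φ(n) = n × Π(1 - 1/p) for each prime factor p:
φ(1541) = 1541 × (1 - 1/23) × (1 - 1/67)
φ(1541) = 1452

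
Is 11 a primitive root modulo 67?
p - 1 = 66 has prime divisors 2, 3, 11. Check 11^(66/q) mod 67 for each: 11^(66/2) = 11^33 ≡ 66, 11^(66/3) = 11^22 ≡ 29, 11^(66/11) = 11^6 ≡ 14 (mod 67). None of these is 1, so 11 has order 66 = φ(67), so it is a primitive root mod 67.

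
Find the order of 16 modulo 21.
Powers of 16 mod 21: 16^1≡16, 16^2≡4, 16^3≡1. Order = 3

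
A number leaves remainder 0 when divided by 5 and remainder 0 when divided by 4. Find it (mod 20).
M = 5 × 4 = 20. M₁ = 4, y₁ ≡ 4 (mod 5). M₂ = 5, y₂ ≡ 1 (mod 4). t = 0×4×4 + 0×5×1 ≡ 0 (mod 20)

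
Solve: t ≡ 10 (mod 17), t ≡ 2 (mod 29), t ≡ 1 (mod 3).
M = 17 × 29 × 3 = 1479. M₁ = 87, y₁ ≡ 9 (mod 17). M₂ = 51, y₂ ≡ 4 (mod 29). M₃ = 493, y₃ ≡ 1 (mod 3). t = 10×87×9 + 2×51×4 + 1×493×1 ≡ 1336 (mod 1479)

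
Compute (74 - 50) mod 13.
11

(74 - 50) = 24
24 mod 13 = 11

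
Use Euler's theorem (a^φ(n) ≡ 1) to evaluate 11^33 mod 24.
By Euler: 11^{8} ≡ 1 (mod 24) since gcd(11, 24) = 1. 33 = 4×8 + 1. So 11^{33} ≡ 11^{1} ≡ 11 (mod 24)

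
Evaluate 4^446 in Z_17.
Using Fermat: 4^{16} ≡ 1 (mod 17). 446 ≡ 14 (mod 16). So 4^{446} ≡ 4^{14} ≡ 16 (mod 17)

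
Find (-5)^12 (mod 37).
Using repeated squaring. (-5) ≡ 32 (mod 37). 12 = 8 + 4 (binary 1100). Repeated squaring mod 37: 32^1 ≡ 32; 32^2 ≡ 32² = 1024 ≡ 25; 32^4 ≡ 25² = 625 ≡ 33; 32^8 ≡ 33² = 1089 ≡ 16. Multiply: (-5)^12 ≡ 32^8 × 32^4 ≡ 16 × 33 (mod 37): 16 × 33 = 528 ≡ 10. So (-5)^12 ≡ 10 (mod 37).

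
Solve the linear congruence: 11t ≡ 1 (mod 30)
11

Since gcd(11, 30) = 1 divides 1, a solution exists.
Multiply both sides by the inverse of 11 mod 30:
  11^(-1) mod 30 = 11
  x ≡ 11 × 1 ≡ 11 ≡ 11 (mod 30)
Verification: 11 × 11 = 121 = 4 × 30 + 1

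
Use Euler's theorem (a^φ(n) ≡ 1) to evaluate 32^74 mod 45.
By Euler: 32^{24} ≡ 1 (mod 45) since gcd(32, 45) = 1. 74 = 3×24 + 2. So 32^{74} ≡ 32^{2} ≡ 34 (mod 45)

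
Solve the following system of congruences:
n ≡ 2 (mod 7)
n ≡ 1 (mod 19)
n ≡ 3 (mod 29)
989

Using the Chinese Remainder Theorem:
M = product of moduli = 3857
For equation 1: M_1 = 551, 551 ≡ 5 (mod 7), inverse of 551 mod 7 is 3 (check: 5 × 3 = 15 ≡ 1 (mod 7))
For equation 2: M_2 = 203, 203 ≡ 13 (mod 19), inverse of 203 mod 19 is 3 (check: 13 × 3 = 39 ≡ 1 (mod 19))
For equation 3: M_3 = 133, 133 ≡ 17 (mod 29), inverse of 133 mod 29 is 12 (check: 17 × 12 = 204 ≡ 1 (mod 29))
Combine: n ≡ Σ r_i×M_i×(M_i⁻¹ mod m_i) = 2×551×3 + 1×203×3 + 3×133×12 = 3306 + 609 + 4788 = 8703
8703 mod 3857 = 989
n ≡ 989 (mod 3857)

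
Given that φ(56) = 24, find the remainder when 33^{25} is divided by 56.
By Euler: 33^{24} ≡ 1 (mod 56) since gcd(33, 56) = 1. 25 = 1×24 + 1. So 33^{25} ≡ 33^{1} ≡ 33 (mod 56)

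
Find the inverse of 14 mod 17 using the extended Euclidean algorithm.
Extended GCD: 14(-6) + 17(5) = 1. So 14^(-1) ≡ 11 ≡ 11 (mod 17). Verify: 14 × 11 = 154 ≡ 1 (mod 17)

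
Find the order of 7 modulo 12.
Powers of 7 mod 12: 7^1≡7, 7^2≡1. Order = 2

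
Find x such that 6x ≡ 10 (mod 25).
10

Since gcd(6, 25) = 1 divides 10, a solution exists.
Multiply both sides by the inverse of 6 mod 25:
  6^(-1) mod 25 = 21
  x ≡ 21 × 10 ≡ 210 ≡ 10 (mod 25)
Verification: 6 × 10 = 60 = 2 × 25 + 10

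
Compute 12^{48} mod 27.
0

Using successive squaring:
Binary expansion of 48: 110000
Powers of 12 mod 27 (each is the square of the previous):
  12^1 ≡ 12 (mod 27)
  12^2 ≡ 12² = 144 ≡ 9 (mod 27)
  12^4 ≡ 9² = 81 ≡ 0 (mod 27)
  12^8 ≡ 0² = 0 ≡ 0 (mod 27)
  12^16 ≡ 0² = 0 ≡ 0 (mod 27)
  12^32 ≡ 0² = 0 ≡ 0 (mod 27)
48 = 32 + 16, so 12^48 = 12^32 × 12^16 ≡ 0 × 0 (mod 27)
Multiplying step by step:
  0 × 0 = 0 ≡ 0 (mod 27)
Result: 12^48 ≡ 0 (mod 27)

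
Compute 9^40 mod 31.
Using Fermat: 9^{30} ≡ 1 (mod 31). 40 ≡ 10 (mod 30). So 9^{40} ≡ 9^{10} ≡ 5 (mod 31)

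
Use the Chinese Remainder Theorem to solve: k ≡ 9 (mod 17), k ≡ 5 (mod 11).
60

Using the Chinese Remainder Theorem:
M = product of moduli = 187
For equation 1: M_1 = 11, 11 ≡ 11 (mod 17), inverse of 11 mod 17 is 14 (check: 11 × 14 = 154 ≡ 1 (mod 17))
For equation 2: M_2 = 17, 17 ≡ 6 (mod 11), inverse of 17 mod 11 is 2 (check: 6 × 2 = 12 ≡ 1 (mod 11))
Combine: k ≡ Σ r_i×M_i×(M_i⁻¹ mod m_i) = 9×11×14 + 5×17×2 = 1386 + 170 = 1556
1556 mod 187 = 60
k ≡ 60 (mod 187)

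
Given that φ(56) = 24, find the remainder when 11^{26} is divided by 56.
By Euler: 11^{24} ≡ 1 (mod 56) since gcd(11, 56) = 1. 26 = 1×24 + 2. So 11^{26} ≡ 11^{2} ≡ 9 (mod 56)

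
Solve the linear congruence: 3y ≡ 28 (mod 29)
19

Since gcd(3, 29) = 1 divides 28, a solution exists.
Multiply both sides by the inverse of 3 mod 29:
  3^(-1) mod 29 = 10
  x ≡ 10 × 28 ≡ 280 ≡ 19 (mod 29)
Verification: 3 × 19 = 57 = 1 × 29 + 28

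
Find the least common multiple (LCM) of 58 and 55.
3190

First find GCD(58, 55) using the Euclidean algorithm:
58 = 1 × 55 + 3
55 = 18 × 3 + 1
3 = 3 × 1 + 0
GCD(58, 55) = 1

LCM formula: LCM(a, b) = (a × b) / GCD(a, b)
LCM(58, 55) = (58 × 55) / 1
LCM(58, 55) = 3190 / 1
LCM(58, 55) = 3190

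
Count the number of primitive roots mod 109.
Number of primitive roots mod 109 = φ(108) = 36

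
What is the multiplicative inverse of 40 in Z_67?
40^(-1) ≡ 62 (mod 67). Verification: 40 × 62 = 2480 ≡ 1 (mod 67)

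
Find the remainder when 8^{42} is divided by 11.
By Fermat: 8^{10} ≡ 1 (mod 11). 42 = 4×10 + 2. So 8^{42} ≡ 8^{2} ≡ 9 (mod 11)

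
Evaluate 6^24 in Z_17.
Using Fermat: 6^{16} ≡ 1 (mod 17). 24 ≡ 8 (mod 16). So 6^{24} ≡ 6^{8} ≡ 16 (mod 17)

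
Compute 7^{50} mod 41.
9

Using successive squaring:
Binary expansion of 50: 110010
Powers of 7 mod 41 (each is the square of the previous):
  7^1 ≡ 7 (mod 41)
  7^2 ≡ 7² = 49 ≡ 8 (mod 41)
  7^4 ≡ 8² = 64 ≡ 23 (mod 41)
  7^8 ≡ 23² = 529 ≡ 37 (mod 41)
  7^16 ≡ 37² = 1369 ≡ 16 (mod 41)
  7^32 ≡ 16² = 256 ≡ 10 (mod 41)
50 = 32 + 16 + 2, so 7^50 = 7^32 × 7^16 × 7^2 ≡ 10 × 16 × 8 (mod 41)
Multiplying step by step:
  10 × 16 = 160 ≡ 37 (mod 41)
  37 × 8 = 296 ≡ 9 (mod 41)
Result: 7^50 ≡ 9 (mod 41)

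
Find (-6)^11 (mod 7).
Using Fermat: (-6)^{6} ≡ 1 (mod 7). 11 ≡ 5 (mod 6). So (-6)^{11} ≡ (-6)^{5} ≡ 1 (mod 7)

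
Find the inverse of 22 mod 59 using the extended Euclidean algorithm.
Extended GCD: 22(-8) + 59(3) = 1. So 22^(-1) ≡ 51 ≡ 51 (mod 59). Verify: 22 × 51 = 1122 ≡ 1 (mod 59)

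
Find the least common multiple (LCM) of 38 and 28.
532

First find GCD(38, 28) using the Euclidean algorithm:
38 = 1 × 28 + 10
28 = 2 × 10 + 8
10 = 1 × 8 + 2
8 = 4 × 2 + 0
GCD(38, 28) = 2

LCM formula: LCM(a, b) = (a × b) / GCD(a, b)
LCM(38, 28) = (38 × 28) / 2
LCM(38, 28) = 1064 / 2
LCM(38, 28) = 532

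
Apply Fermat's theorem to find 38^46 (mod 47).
By Fermat's Little Theorem, 38^{46} ≡ 1 (mod 47) since 47 is prime and gcd(38, 47) = 1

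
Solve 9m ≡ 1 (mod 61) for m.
9^(-1) ≡ 34 (mod 61). Verification: 9 × 34 = 306 ≡ 1 (mod 61)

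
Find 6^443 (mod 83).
Using Fermat: 6^{82} ≡ 1 (mod 83). 443 ≡ 33 (mod 82). So 6^{443} ≡ 6^{33} ≡ 80 (mod 83)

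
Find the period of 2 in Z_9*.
Powers of 2 mod 9: 2^1≡2, 2^2≡4, 2^3≡8, 2^4≡7, 2^5≡5, 2^6≡1. Order = 6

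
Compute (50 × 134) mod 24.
4

(50 × 134) = 6700
6700 mod 24 = 4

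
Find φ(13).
12

Prime factorization: 13 = 13
Using the formula φ(n) = n × Π(1 - 1/p) for each prime factor p:
φ(13) = 13 × (1 - 1/13)
φ(13) = 12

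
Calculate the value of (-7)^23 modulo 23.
Using Fermat: (-7)^{22} ≡ 1 (mod 23). 23 ≡ 1 (mod 22). So (-7)^{23} ≡ (-7)^{1} ≡ 16 (mod 23)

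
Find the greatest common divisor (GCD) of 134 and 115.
1

Using the Euclidean algorithm:
134 = 1 × 115 + 19
115 = 6 × 19 + 1
19 = 19 × 1 + 0

GCD(134, 115) = 1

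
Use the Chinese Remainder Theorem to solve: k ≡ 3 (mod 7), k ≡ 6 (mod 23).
52

Using the Chinese Remainder Theorem:
M = product of moduli = 161
For equation 1: M_1 = 23, 23 ≡ 2 (mod 7), inverse of 23 mod 7 is 4 (check: 2 × 4 = 8 ≡ 1 (mod 7))
For equation 2: M_2 = 7, 7 ≡ 7 (mod 23), inverse of 7 mod 23 is 10 (check: 7 × 10 = 70 ≡ 1 (mod 23))
Combine: k ≡ Σ r_i×M_i×(M_i⁻¹ mod m_i) = 3×23×4 + 6×7×10 = 276 + 420 = 696
696 mod 161 = 52
k ≡ 52 (mod 161)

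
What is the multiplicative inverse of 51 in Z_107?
21

Using Extended Euclidean Algorithm:
gcd(51, 107) = 1
Bezout coefficients: 51 × 21 + 107 × -10 = 1
So 51 × 21 ≡ 1 (mod 107)
The inverse is 21 mod 107 = 21
Verification: 51 × 21 = 1071 = 10 × 107 + 1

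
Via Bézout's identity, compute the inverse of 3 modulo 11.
Extended GCD: 3(4) + 11(-1) = 1. So 3^(-1) ≡ 4 ≡ 4 (mod 11). Verify: 3 × 4 = 12 ≡ 1 (mod 11)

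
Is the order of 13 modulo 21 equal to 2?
Yes, ord_21(13) = 2.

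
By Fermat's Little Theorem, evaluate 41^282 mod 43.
By Fermat: 41^{42} ≡ 1 (mod 43). 282 = 6×42 + 30. So 41^{282} ≡ 41^{30} ≡ 4 (mod 43)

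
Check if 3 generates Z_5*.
p - 1 = 4 has prime divisors 2. Check 3^(4/q) mod 5 for each: 3^(4/2) = 3^2 ≡ 4 (mod 5). None of these is 1, so 3 has order 4 = φ(5), so it is a primitive root mod 5.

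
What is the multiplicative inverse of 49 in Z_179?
49^(-1) ≡ 95 (mod 179). Verification: 49 × 95 = 4655 ≡ 1 (mod 179)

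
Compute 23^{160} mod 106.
1

Using successive squaring:
Binary expansion of 160: 10100000
Powers of 23 mod 106 (each is the square of the previous):
  23^1 ≡ 23 (mod 106)
  23^2 ≡ 23² = 529 ≡ 105 (mod 106)
  23^4 ≡ 105² = 11025 ≡ 1 (mod 106)
  23^8 ≡ 1² = 1 ≡ 1 (mod 106)
  23^16 ≡ 1² = 1 ≡ 1 (mod 106)
  23^32 ≡ 1² = 1 ≡ 1 (mod 106)
  23^64 ≡ 1² = 1 ≡ 1 (mod 106)
  23^128 ≡ 1² = 1 ≡ 1 (mod 106)
160 = 128 + 32, so 23^160 = 23^128 × 23^32 ≡ 1 × 1 (mod 106)
Multiplying step by step:
  1 × 1 = 1 ≡ 1 (mod 106)
Result: 23^160 ≡ 1 (mod 106)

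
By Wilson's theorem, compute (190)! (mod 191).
By Wilson's theorem, (190)! ≡ -1 ≡ 190 (mod 191)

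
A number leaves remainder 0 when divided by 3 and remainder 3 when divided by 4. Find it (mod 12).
M = 3 × 4 = 12. M₁ = 4, y₁ ≡ 1 (mod 3). M₂ = 3, y₂ ≡ 3 (mod 4). x = 0×4×1 + 3×3×3 ≡ 3 (mod 12)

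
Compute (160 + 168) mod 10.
8

(160 + 168) = 328
328 mod 10 = 8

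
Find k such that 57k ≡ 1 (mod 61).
57^(-1) ≡ 15 (mod 61). Verification: 57 × 15 = 855 ≡ 1 (mod 61)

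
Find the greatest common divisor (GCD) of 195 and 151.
1

Using the Euclidean algorithm:
195 = 1 × 151 + 44
151 = 3 × 44 + 19
44 = 2 × 19 + 6
19 = 3 × 6 + 1
6 = 6 × 1 + 0

GCD(195, 151) = 1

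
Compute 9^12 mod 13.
Using Fermat: 9^{12} ≡ 1 (mod 13). 12 ≡ 0 (mod 12). So 9^{12} ≡ 9^{0} ≡ 1 (mod 13)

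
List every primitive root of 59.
Primitive roots mod 59: {2, 6, 8, 10, 11, 13, 14, 18, 23, 24, 30, 31, 32, 33, 34, 37, 38, 39, 40, 42, 43, 44, 47, 50, 52, 54, 55, 56}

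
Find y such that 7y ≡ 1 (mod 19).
7^(-1) ≡ 11 (mod 19). Verification: 7 × 11 = 77 ≡ 1 (mod 19)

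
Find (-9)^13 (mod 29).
Using repeated squaring. (-9) ≡ 20 (mod 29). 13 = 8 + 4 + 1 (binary 1101). Repeated squaring mod 29: 20^1 ≡ 20; 20^2 ≡ 20² = 400 ≡ 23; 20^4 ≡ 23² = 529 ≡ 7; 20^8 ≡ 7² = 49 ≡ 20. Multiply: (-9)^13 ≡ 20^8 × 20^4 × 20^1 ≡ 20 × 7 × 20 (mod 29): 20 × 7 = 140 ≡ 24; 24 × 20 = 480 ≡ 16. So (-9)^13 ≡ 16 (mod 29).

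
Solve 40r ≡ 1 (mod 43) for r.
40^(-1) ≡ 14 (mod 43). Verification: 40 × 14 = 560 ≡ 1 (mod 43)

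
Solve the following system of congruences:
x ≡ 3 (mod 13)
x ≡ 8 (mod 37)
341

Using the Chinese Remainder Theorem:
M = product of moduli = 481
For equation 1: M_1 = 37, 37 ≡ 11 (mod 13), inverse of 37 mod 13 is 6 (check: 11 × 6 = 66 ≡ 1 (mod 13))
For equation 2: M_2 = 13, 13 ≡ 13 (mod 37), inverse of 13 mod 37 is 20 (check: 13 × 20 = 260 ≡ 1 (mod 37))
Combine: x ≡ Σ r_i×M_i×(M_i⁻¹ mod m_i) = 3×37×6 + 8×13×20 = 666 + 2080 = 2746
2746 mod 481 = 341
x ≡ 341 (mod 481)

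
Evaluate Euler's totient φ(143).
120

Prime factorization: 143 = 11 × 13
Using the formula φ(n) = n × Π(1 - 1/p) for each prime factor p:
φ(143) = 143 × (1 - 1/11) × (1 - 1/13)
φ(143) = 120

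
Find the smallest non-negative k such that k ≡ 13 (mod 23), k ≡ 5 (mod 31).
36

Using the Chinese Remainder Theorem:
M = product of moduli = 713
For equation 1: M_1 = 31, 31 ≡ 8 (mod 23), inverse of 31 mod 23 is 3 (check: 8 × 3 = 24 ≡ 1 (mod 23))
For equation 2: M_2 = 23, 23 ≡ 23 (mod 31), inverse of 23 mod 31 is 27 (check: 23 × 27 = 621 ≡ 1 (mod 31))
Combine: k ≡ Σ r_i×M_i×(M_i⁻¹ mod m_i) = 13×31×3 + 5×23×27 = 1209 + 3105 = 4314
4314 mod 713 = 36
k ≡ 36 (mod 713)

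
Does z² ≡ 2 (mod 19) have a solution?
By Euler's criterion: 2^{9} ≡ 18 (mod 19). Since this equals -1 (≡ 18), 2 is not a QR.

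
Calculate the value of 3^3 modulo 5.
3 = 2 + 1 (binary 11). Repeated squaring mod 5: 3^1 ≡ 3; 3^2 ≡ 3² = 9 ≡ 4. Multiply: 3^3 = 3^2 × 3^1 ≡ 4 × 3 (mod 5): 4 × 3 = 12 ≡ 2. So 3^3 ≡ 2 (mod 5).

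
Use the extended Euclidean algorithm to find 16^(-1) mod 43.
Extended GCD: 16(-8) + 43(3) = 1. So 16^(-1) ≡ 35 ≡ 35 (mod 43). Verify: 16 × 35 = 560 ≡ 1 (mod 43)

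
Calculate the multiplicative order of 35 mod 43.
Powers of 35 mod 43: 35^1≡35, 35^2≡21, 35^3≡4, 35^4≡11, 35^5≡41, 35^6≡16, 35^7≡1. Order = 7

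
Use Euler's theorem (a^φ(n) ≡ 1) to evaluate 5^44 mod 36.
By Euler: 5^{12} ≡ 1 (mod 36) since gcd(5, 36) = 1. 44 = 3×12 + 8. So 5^{44} ≡ 5^{8} ≡ 25 (mod 36)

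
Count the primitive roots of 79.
24

The number of primitive roots modulo p is φ(p-1) = φ(78)
φ(78) = 24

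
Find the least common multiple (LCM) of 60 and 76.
1140

First find GCD(60, 76) using the Euclidean algorithm:
60 = 0 × 76 + 60
76 = 1 × 60 + 16
60 = 3 × 16 + 12
16 = 1 × 12 + 4
12 = 3 × 4 + 0
GCD(60, 76) = 4

LCM formula: LCM(a, b) = (a × b) / GCD(a, b)
LCM(60, 76) = (60 × 76) / 4
LCM(60, 76) = 4560 / 4
LCM(60, 76) = 1140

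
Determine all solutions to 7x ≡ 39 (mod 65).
52

Since gcd(7, 65) = 1 divides 39, a solution exists.
Multiply both sides by the inverse of 7 mod 65:
  7^(-1) mod 65 = 28
  x ≡ 28 × 39 ≡ 1092 ≡ 52 (mod 65)
Verification: 7 × 52 = 364 = 5 × 65 + 39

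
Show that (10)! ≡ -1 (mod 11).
(10)! mod 11 = 10. Since this equals -1 (mod 11), Wilson confirms 11 is prime.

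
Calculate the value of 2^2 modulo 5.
2 = 2 (binary 10). Repeated squaring mod 5: 2^1 ≡ 2; 2^2 ≡ 2² = 4 ≡ 4. So 2^2 ≡ 4 (mod 5).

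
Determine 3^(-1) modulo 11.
3^(-1) ≡ 4 (mod 11). Verification: 3 × 4 = 12 ≡ 1 (mod 11)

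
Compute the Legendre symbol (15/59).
(15/59) = 15^{29} mod 59 = 1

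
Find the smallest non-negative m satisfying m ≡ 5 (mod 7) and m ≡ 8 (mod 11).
M = 7 × 11 = 77. M₁ = 11, y₁ ≡ 2 (mod 7). M₂ = 7, y₂ ≡ 8 (mod 11). m = 5×11×2 + 8×7×8 ≡ 19 (mod 77)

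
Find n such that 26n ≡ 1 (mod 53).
26^(-1) ≡ 51 (mod 53). Verification: 26 × 51 = 1326 ≡ 1 (mod 53)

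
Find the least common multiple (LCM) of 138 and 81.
3726

First find GCD(138, 81) using the Euclidean algorithm:
138 = 1 × 81 + 57
81 = 1 × 57 + 24
57 = 2 × 24 + 9
24 = 2 × 9 + 6
9 = 1 × 6 + 3
6 = 2 × 3 + 0
GCD(138, 81) = 3

LCM formula: LCM(a, b) = (a × b) / GCD(a, b)
LCM(138, 81) = (138 × 81) / 3
LCM(138, 81) = 11178 / 3
LCM(138, 81) = 3726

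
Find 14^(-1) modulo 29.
27

Using Extended Euclidean Algorithm:
gcd(14, 29) = 1
Bezout coefficients: 14 × -2 + 29 × 1 = 1
So 14 × -2 ≡ 1 (mod 29)
The inverse is -2 mod 29 = 27
Verification: 14 × 27 = 378 = 13 × 29 + 1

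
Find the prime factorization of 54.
2 × 3^3

Divide by primes starting from smallest:
54 ÷ 2 = 27
27 ÷ 3 = 9
9 ÷ 3 = 3
3 ÷ 3 = 1

54 = 2 × 3^3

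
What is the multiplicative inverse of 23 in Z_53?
30

Using Extended Euclidean Algorithm:
gcd(23, 53) = 1
Bezout coefficients: 23 × -23 + 53 × 10 = 1
So 23 × -23 ≡ 1 (mod 53)
The inverse is -23 mod 53 = 30
Verification: 23 × 30 = 690 = 13 × 53 + 1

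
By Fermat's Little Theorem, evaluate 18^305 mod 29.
By Fermat: 18^{28} ≡ 1 (mod 29). 305 ≡ 25 (mod 28). So 18^{305} ≡ 18^{25} ≡ 10 (mod 29)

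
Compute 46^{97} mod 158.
64

Using successive squaring:
Binary expansion of 97: 1100001
Powers of 46 mod 158 (each is the square of the previous):
  46^1 ≡ 46 (mod 158)
  46^2 ≡ 46² = 2116 ≡ 62 (mod 158)
  46^4 ≡ 62² = 3844 ≡ 52 (mod 158)
  46^8 ≡ 52² = 2704 ≡ 18 (mod 158)
  46^16 ≡ 18² = 324 ≡ 8 (mod 158)
  46^32 ≡ 8² = 64 ≡ 64 (mod 158)
  46^64 ≡ 64² = 4096 ≡ 146 (mod 158)
97 = 64 + 32 + 1, so 46^97 = 46^64 × 46^32 × 46^1 ≡ 146 × 64 × 46 (mod 158)
Multiplying step by step:
  146 × 64 = 9344 ≡ 22 (mod 158)
  22 × 46 = 1012 ≡ 64 (mod 158)
Result: 46^97 ≡ 64 (mod 158)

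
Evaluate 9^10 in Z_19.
10 = 8 + 2 (binary 1010). Repeated squaring mod 19: 9^1 ≡ 9; 9^2 ≡ 9² = 81 ≡ 5; 9^4 ≡ 5² = 25 ≡ 6; 9^8 ≡ 6² = 36 ≡ 17. Multiply: 9^10 = 9^8 × 9^2 ≡ 17 × 5 (mod 19): 17 × 5 = 85 ≡ 9. So 9^10 ≡ 9 (mod 19).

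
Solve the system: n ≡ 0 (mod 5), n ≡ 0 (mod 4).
M = 5 × 4 = 20. M₁ = 4, y₁ ≡ 4 (mod 5). M₂ = 5, y₂ ≡ 1 (mod 4). n = 0×4×4 + 0×5×1 ≡ 0 (mod 20)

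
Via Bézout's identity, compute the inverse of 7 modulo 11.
Extended GCD: 7(-3) + 11(2) = 1. So 7^(-1) ≡ 8 ≡ 8 (mod 11). Verify: 7 × 8 = 56 ≡ 1 (mod 11)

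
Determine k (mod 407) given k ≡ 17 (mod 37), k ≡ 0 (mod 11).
165

Using the Chinese Remainder Theorem:
M = product of moduli = 407
For equation 1: M_1 = 11, 11 ≡ 11 (mod 37), inverse of 11 mod 37 is 27 (check: 11 × 27 = 297 ≡ 1 (mod 37))
For equation 2: M_2 = 37, 37 ≡ 4 (mod 11), inverse of 37 mod 11 is 3 (check: 4 × 3 = 12 ≡ 1 (mod 11))
Combine: k ≡ Σ r_i×M_i×(M_i⁻¹ mod m_i) = 17×11×27 + 0×37×3 = 5049 + 0 = 5049
5049 mod 407 = 165
k ≡ 165 (mod 407)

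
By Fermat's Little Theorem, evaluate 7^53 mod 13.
By Fermat: 7^{12} ≡ 1 (mod 13). 53 = 4×12 + 5. So 7^{53} ≡ 7^{5} ≡ 11 (mod 13)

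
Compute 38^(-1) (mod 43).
38^(-1) ≡ 17 (mod 43). Verification: 38 × 17 = 646 ≡ 1 (mod 43)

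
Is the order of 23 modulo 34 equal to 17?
No, the actual order is 16, not 17.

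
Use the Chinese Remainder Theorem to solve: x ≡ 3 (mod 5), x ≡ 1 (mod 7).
8

Using the Chinese Remainder Theorem:
M = product of moduli = 35
For equation 1: M_1 = 7, 7 ≡ 2 (mod 5), inverse of 7 mod 5 is 3 (check: 2 × 3 = 6 ≡ 1 (mod 5))
For equation 2: M_2 = 5, 5 ≡ 5 (mod 7), inverse of 5 mod 7 is 3 (check: 5 × 3 = 15 ≡ 1 (mod 7))
Combine: x ≡ Σ r_i×M_i×(M_i⁻¹ mod m_i) = 3×7×3 + 1×5×3 = 63 + 15 = 78
78 mod 35 = 8
x ≡ 8 (mod 35)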